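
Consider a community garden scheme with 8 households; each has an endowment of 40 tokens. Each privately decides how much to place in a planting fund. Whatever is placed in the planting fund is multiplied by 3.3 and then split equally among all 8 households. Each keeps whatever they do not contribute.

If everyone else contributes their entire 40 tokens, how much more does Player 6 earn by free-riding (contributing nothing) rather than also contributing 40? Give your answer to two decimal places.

23.50 tokens

Switching from a contribution of 40 to 0 lets Player 6 keep an extra 40 tokens, but lowers the planting fund by 40, which costs Player 6 their own share of that drop: 3.3/8 × 40 = 16.50.
Net gain = 40 − 16.50 = 23.50. The private return per contributed unit (0.4125) is below 1, so free-riding is indeed the best response regardless of what the others do.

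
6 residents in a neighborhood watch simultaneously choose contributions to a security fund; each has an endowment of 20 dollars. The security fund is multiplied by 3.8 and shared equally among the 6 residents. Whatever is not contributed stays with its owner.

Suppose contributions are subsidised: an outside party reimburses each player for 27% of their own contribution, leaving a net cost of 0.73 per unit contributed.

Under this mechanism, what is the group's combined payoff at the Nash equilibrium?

120.00 dollars

With the mechanism, a contributed unit returns (3.8/6) / 0.73 = 0.8676 per unit of net cost — still below 1 — so contributing 0 remains dominant for every player.
At the Nash equilibrium no one contributes; group total payoff = 6 × 20 = 120.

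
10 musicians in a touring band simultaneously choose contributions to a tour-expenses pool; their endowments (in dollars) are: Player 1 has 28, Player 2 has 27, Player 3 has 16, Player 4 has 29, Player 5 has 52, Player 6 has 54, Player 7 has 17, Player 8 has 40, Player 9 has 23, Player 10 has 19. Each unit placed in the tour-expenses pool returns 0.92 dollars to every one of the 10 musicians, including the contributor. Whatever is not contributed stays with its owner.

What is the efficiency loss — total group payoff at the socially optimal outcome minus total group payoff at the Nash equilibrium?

2501.00 dollars

The private return per contributed unit is 0.92 < 1 for everyone, so the Nash equilibrium is zero contribution and the group total is Σ E_j = 28 + 27 + 16 + 29 + 52 + 54 + 17 + 40 + 23 + 19 = 305.
Each contributed unit returns 9.200 to the group, so the social optimum is full contribution by everyone: group total = 9.200 × 305 = 2806.00.
Efficiency loss = (9.200 − 1) × 305 = 2501.00.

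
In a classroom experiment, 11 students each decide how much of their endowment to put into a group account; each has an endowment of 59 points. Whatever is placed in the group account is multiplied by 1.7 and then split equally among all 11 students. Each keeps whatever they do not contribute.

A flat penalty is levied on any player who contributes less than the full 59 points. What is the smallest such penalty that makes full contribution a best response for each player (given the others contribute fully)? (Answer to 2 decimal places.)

Given the others contribute fully, the best deviation is to contribute 0 (any partial contribution still incurs the fine and gives up units whose private return 0.1545 is below 1).
Deviating from 59 to 0 saves 59 points but forfeits the deviator's share of the drop in the group account: 1.7/11 × 59 = 9.12.
So the deviation gain is 59 − 9.12 = 49.88, and the fine must be at least 49.88 points to wipe it out.

49.88 points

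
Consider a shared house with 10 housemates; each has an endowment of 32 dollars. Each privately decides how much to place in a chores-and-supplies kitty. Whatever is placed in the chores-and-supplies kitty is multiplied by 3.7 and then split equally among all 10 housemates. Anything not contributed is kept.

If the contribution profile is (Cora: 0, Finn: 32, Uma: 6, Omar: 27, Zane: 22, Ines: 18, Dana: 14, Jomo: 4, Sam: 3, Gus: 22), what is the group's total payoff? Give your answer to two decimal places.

Total contributed: 0 + 32 + 6 + 27 + 22 + 18 + 14 + 4 + 3 + 22 = 148; total kept: 10 × 32 − 148 = 172.
The chores-and-supplies kitty pays out 3.7 × 148 = 547.60 in aggregate.
Group total = 172 + 547.60 = 719.60.

719.60 dollars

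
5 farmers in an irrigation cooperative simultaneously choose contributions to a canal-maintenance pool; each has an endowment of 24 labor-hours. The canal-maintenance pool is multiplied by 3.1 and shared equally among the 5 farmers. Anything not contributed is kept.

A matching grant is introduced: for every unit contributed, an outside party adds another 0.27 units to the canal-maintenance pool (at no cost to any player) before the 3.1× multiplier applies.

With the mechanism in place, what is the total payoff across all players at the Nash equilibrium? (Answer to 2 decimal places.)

120.00 labor-hours

Even with the mechanism, each unit contributed returns only 3.1 × 1.27 / 5 = 0.7874 per unit of net cost, so contributing nothing is still dominant.
At the Nash equilibrium no one contributes; group total payoff = 5 × 24 = 120.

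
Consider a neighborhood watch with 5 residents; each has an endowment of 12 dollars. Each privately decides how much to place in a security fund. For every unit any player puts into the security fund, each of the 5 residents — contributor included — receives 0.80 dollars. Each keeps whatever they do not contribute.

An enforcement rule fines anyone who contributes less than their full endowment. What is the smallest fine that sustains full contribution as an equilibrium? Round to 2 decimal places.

2.40 dollars

Given the others contribute fully, the best deviation is to contribute 0 (any partial contribution still incurs the fine and gives up units whose private return 0.80 is below 1).
Deviating from 12 to 0 saves 12 dollars but forfeits the deviator's share of the drop in the security fund: 0.80 × 12 = 9.60.
So the deviation gain is 12 − 9.60 = 2.40, and the fine must be at least 2.40 dollars to wipe it out.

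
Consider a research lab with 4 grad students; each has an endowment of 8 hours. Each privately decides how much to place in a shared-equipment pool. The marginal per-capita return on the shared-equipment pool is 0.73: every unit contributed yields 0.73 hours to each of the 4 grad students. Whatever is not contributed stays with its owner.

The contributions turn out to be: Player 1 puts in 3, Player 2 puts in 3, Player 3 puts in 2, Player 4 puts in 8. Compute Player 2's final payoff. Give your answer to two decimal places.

16.68 hours

Total contributed: 3 + 3 + 2 + 8 = 16.
Each receives 0.73 × 16 = 11.68 from the shared-equipment pool.
Player 2 keeps 8 − 3 = 5, so Player 2's payoff is 5 + 11.68 = 16.68.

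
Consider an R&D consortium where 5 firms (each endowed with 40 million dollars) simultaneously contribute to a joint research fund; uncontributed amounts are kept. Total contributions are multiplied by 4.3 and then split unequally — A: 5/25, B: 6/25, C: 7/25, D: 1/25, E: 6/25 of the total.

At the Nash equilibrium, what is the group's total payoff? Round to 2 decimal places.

A player with share s gets back 4.3·s per unit contributed, so full contribution is dominant for anyone with s > 1/4.3 = 0.2326 and zero contribution is dominant for anyone below.
The shares above 0.2326 belong to B, C and E, contributing 40 each; the remaining 2 contribute 0. Total contributed: 120.
The joint research fund pays out 4.3 × 120 = 516.00 in total (split across the unequal shares, but the aggregate is all that matters for the group sum).
The 2 free-riders keep 40 each, adding 80. Group total = 80 + 516.00 = 596.00.

596.00 million dollars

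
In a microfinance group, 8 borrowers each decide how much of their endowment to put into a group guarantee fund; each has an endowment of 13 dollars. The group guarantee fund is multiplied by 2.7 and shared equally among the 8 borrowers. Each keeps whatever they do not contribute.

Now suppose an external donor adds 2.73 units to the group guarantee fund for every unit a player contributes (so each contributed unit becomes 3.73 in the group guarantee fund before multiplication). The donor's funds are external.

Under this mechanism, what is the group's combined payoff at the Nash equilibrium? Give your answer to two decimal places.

1047.38 dollars

With the mechanism, a contributed unit returns 2.7 × 3.73 / 8 = 1.2589 per unit of net cost to the contributor — now above 1 — so contributing fully is weakly dominant for every player.
So the Nash equilibrium is full contribution by all 8; the group earns 2.7 × 3.73 × 104 = 1047.38.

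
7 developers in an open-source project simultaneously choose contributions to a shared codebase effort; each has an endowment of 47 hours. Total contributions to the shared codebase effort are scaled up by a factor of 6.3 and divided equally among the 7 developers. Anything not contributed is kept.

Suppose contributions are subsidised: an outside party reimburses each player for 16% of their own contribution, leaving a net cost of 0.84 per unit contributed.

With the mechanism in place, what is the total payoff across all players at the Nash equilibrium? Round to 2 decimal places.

The effective private return per unit is now (6.3/7) / 0.84 = 1.0714 > 1, so every player's dominant strategy flips to full contribution.
At the Nash equilibrium everyone contributes 47. Group total payoff = 7 × (47 × 0.16 + 6.3 × 47) = 2125.34.

2125.34 hours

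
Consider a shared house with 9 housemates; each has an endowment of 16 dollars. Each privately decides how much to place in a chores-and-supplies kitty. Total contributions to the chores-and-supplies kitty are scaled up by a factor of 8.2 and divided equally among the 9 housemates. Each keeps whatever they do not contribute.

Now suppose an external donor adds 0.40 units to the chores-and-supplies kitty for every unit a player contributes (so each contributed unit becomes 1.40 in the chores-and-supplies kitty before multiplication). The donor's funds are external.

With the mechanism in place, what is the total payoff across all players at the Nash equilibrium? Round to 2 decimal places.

Under the mechanism each unit contributed yields 8.2 × 1.40 / 9 = 1.2756 back to its contributor per unit of net cost, which exceeds 1, making full contribution the dominant choice for everyone.
At the Nash equilibrium everyone contributes 16. Group total payoff = 8.2 × 1.40 × 144 = 1653.12.

1653.12 dollars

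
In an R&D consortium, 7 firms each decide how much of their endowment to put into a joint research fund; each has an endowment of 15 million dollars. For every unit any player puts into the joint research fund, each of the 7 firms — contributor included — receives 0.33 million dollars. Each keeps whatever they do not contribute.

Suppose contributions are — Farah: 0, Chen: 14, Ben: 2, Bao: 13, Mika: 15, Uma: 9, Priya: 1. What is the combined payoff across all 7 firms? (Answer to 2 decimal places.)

Total contributed: 0 + 14 + 2 + 13 + 15 + 9 + 1 = 54; total kept: 7 × 15 − 54 = 51.
The joint research fund pays out 0.33 × 7 × 54 = 124.74 in aggregate.
Group total = 51 + 124.74 = 175.74.

175.74 million dollars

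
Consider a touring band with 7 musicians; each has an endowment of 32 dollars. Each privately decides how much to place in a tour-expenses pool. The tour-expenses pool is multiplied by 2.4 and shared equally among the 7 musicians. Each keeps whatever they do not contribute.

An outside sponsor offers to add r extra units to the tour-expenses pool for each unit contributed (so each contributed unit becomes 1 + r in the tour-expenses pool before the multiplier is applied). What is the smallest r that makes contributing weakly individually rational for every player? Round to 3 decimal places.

1.917

With matching at rate r, one contributed unit becomes (1 + r) in the tour-expenses pool and returns 2.4 × (1 + r) / 7 to the contributor.
Setting this equal to 1: 1 + r = 7/2.4 = 2.9167.
So the minimum matching rate is r = 2.9167 − 1 = 1.917.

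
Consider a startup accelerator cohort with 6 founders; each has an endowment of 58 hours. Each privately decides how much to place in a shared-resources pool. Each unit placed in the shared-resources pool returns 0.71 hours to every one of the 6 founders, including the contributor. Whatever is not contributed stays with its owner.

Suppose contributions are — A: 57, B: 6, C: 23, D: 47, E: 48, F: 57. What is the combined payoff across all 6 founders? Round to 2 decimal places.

1123.88 hours

Total contributed: 57 + 6 + 23 + 47 + 48 + 57 = 238; total kept: 6 × 58 − 238 = 110.
The shared-resources pool pays out 0.71 × 6 × 238 = 1013.88 in aggregate.
Group total = 110 + 1013.88 = 1123.88.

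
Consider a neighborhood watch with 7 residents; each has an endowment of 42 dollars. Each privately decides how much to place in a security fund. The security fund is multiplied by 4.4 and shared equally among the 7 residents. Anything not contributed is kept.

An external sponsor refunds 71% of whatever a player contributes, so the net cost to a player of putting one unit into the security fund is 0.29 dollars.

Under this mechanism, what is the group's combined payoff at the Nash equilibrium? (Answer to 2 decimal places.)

The effective private return per unit is now (4.4/7) / 0.29 = 2.1675 > 1, so every player's dominant strategy flips to full contribution.
So the Nash equilibrium is full contribution by all 7; the group earns 7 × (42 × 0.71 + 4.4 × 42) = 1502.34.

1502.34 dollars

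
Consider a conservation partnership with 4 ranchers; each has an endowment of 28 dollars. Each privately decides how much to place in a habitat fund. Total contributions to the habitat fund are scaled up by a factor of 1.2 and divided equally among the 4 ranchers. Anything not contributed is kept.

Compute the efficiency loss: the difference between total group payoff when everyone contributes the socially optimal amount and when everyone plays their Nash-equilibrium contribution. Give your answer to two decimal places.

22.40 dollars

Each contributed unit returns 1.2/4 = 0.3000 to its contributor — below 1 — so contributing 0 is dominant for every player. At the Nash equilibrium everyone keeps their 28, and the group total is 4 × 28 = 112.
Each contributed unit returns 1.200 to the group as a whole (0.3000 to each of 4 players), which exceeds 1, so the social optimum is full contribution: group total = 1.200 × 112 = 134.40.
Efficiency loss = 134.40 − 112 = 22.40.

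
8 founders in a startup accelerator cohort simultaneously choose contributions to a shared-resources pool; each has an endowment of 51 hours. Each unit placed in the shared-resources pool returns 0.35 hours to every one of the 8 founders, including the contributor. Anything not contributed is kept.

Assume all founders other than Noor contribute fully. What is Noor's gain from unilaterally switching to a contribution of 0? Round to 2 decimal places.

Switching from a contribution of 51 to 0 lets Noor keep an extra 51 hours, but lowers the shared-resources pool by 51, which costs Noor their own share of that drop: 0.35 × 51 = 17.85.
Net gain = 51 − 17.85 = 33.15. The private return per contributed unit (0.35) is below 1, so free-riding is indeed the best response regardless of what the others do.

33.15 hours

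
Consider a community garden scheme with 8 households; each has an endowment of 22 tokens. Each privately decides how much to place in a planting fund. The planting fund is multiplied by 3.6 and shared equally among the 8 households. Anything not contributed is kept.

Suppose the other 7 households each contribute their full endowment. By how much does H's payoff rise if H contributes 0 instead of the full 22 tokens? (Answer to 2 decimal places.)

12.10 tokens

Switching from a contribution of 22 to 0 lets H keep an extra 22 tokens, but lowers the planting fund by 22, which costs H their own share of that drop: 3.6/8 × 22 = 9.90.
Net gain = 22 − 9.90 = 12.10. The private return per contributed unit (0.4500) is below 1, so free-riding is indeed the best response regardless of what the others do.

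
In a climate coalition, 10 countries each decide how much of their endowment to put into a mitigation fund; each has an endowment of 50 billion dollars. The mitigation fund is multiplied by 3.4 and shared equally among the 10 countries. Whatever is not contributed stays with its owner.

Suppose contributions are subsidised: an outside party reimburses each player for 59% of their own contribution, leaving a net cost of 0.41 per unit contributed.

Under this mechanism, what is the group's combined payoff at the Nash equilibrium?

With the mechanism, a contributed unit returns (3.4/10) / 0.41 = 0.8293 per unit of net cost — still below 1 — so contributing 0 remains dominant for every player.
At the Nash equilibrium no one contributes; group total payoff = 10 × 50 = 500.

500.00 billion dollars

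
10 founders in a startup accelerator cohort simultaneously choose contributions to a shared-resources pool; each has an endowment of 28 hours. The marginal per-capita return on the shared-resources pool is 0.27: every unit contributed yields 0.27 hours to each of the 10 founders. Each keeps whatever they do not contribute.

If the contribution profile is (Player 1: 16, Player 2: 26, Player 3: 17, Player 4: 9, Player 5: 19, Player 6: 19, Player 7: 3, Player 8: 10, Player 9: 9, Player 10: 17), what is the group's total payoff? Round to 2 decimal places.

Total contributed: 16 + 26 + 17 + 9 + 19 + 19 + 3 + 10 + 9 + 17 = 145; total kept: 10 × 28 − 145 = 135.
The shared-resources pool pays out 0.27 × 10 × 145 = 391.50 in aggregate.
Group total = 135 + 391.50 = 526.50.

526.50 hours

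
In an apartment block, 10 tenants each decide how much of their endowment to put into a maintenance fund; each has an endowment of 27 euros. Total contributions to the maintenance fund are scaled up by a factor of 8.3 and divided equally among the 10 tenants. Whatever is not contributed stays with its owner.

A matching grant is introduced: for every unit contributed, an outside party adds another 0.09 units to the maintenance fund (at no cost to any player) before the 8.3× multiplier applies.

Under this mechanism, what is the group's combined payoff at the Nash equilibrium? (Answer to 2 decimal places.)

Even with the mechanism, each unit contributed returns only 8.3 × 1.09 / 10 = 0.9047 per unit of net cost, so contributing nothing is still dominant.
Everyone keeps their endowment and the group total is 10 × 27 = 270.

270.00 euros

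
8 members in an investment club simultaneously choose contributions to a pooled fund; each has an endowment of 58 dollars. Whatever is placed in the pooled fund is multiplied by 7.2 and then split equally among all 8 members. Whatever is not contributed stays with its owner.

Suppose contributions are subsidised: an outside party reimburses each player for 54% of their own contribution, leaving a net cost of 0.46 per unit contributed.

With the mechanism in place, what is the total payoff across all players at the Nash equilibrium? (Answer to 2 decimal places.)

3591.36 dollars

The effective private return per unit is now (7.2/8) / 0.46 = 1.9565 > 1, so every player's dominant strategy flips to full contribution.
So the Nash equilibrium is full contribution by all 8; the group earns 8 × (58 × 0.54 + 7.2 × 58) = 3591.36.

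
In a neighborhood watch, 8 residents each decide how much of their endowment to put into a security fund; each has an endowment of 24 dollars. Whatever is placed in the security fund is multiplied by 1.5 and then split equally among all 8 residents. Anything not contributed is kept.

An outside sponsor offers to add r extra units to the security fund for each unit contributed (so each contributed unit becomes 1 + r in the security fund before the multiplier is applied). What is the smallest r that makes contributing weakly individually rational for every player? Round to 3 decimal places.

With matching at rate r, one contributed unit becomes (1 + r) in the security fund and returns 1.5 × (1 + r) / 8 to the contributor.
Setting this equal to 1: 1 + r = 8/1.5 = 5.3333.
So the minimum matching rate is r = 5.3333 − 1 = 4.333.

4.333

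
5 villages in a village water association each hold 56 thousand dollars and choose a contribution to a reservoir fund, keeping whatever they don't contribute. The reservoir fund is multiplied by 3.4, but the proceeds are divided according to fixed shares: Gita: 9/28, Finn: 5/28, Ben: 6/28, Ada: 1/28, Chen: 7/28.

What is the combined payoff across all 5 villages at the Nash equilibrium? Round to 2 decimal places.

414.40 thousand dollars

A player with share s gets back 3.4·s per unit contributed, so full contribution is dominant for anyone with s > 1/3.4 = 0.2941 and zero contribution is dominant for anyone below.
The only share above 0.2941 is Gita's 9/28, contributing 56; the remaining 4 contribute 0. Total contributed: 56.
The reservoir fund pays out 3.4 × 56 = 190.40 in total (split across the unequal shares, but the aggregate is all that matters for the group sum).
The 4 free-riders keep 56 each, adding 224. Group total = 224 + 190.40 = 414.40.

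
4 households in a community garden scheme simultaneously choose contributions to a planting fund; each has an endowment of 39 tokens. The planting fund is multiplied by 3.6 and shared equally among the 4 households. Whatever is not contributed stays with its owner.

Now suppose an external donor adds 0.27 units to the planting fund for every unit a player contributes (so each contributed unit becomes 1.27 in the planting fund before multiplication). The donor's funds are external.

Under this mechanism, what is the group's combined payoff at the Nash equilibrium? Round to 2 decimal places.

713.23 tokens

With the mechanism, a contributed unit returns 3.6 × 1.27 / 4 = 1.1430 per unit of net cost to the contributor — now above 1 — so contributing fully is weakly dominant for every player.
At the Nash equilibrium everyone contributes 39. Group total payoff = 3.6 × 1.27 × 156 = 713.23.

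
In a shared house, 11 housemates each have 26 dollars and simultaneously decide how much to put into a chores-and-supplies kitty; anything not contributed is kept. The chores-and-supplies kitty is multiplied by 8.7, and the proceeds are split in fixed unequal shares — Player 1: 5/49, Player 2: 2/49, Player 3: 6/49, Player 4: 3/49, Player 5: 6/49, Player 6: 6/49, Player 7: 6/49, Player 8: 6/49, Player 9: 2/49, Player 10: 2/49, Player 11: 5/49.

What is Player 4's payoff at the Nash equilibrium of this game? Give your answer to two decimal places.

95.24 dollars

Each unit j contributes comes back to j as 8.7 × (j's share), so j prefers to contribute only if that share exceeds 1/8.7 = 0.1149; otherwise keeping the unit dominates.
The shares above 0.1149 belong to Player 3, Player 5, Player 6, Player 7 and Player 8, contributing 26 each; the remaining 6 contribute 0. Total contributed: 130.
Player 4 keeps 26 and receives 8.7 × 130 × 3/49 = 69.24 from the chores-and-supplies kitty, for a payoff of 95.24.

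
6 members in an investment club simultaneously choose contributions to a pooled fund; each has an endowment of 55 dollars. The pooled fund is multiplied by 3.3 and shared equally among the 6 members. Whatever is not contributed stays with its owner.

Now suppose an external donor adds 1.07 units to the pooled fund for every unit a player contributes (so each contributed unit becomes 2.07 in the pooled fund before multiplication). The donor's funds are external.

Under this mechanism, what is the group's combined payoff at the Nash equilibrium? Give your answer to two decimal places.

2254.23 dollars

With the mechanism, a contributed unit returns 3.3 × 2.07 / 6 = 1.1385 per unit of net cost to the contributor — now above 1 — so contributing fully is weakly dominant for every player.
So the Nash equilibrium is full contribution by all 6; the group earns 3.3 × 2.07 × 330 = 2254.23.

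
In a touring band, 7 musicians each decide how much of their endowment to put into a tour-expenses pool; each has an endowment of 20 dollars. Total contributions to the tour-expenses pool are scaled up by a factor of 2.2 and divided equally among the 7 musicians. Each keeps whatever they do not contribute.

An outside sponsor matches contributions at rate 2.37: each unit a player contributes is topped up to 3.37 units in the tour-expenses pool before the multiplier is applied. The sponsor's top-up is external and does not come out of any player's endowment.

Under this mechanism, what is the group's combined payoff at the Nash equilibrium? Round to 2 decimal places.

With the mechanism, a contributed unit returns 2.2 × 3.37 / 7 = 1.0591 per unit of net cost to the contributor — now above 1 — so contributing fully is weakly dominant for every player.
At the Nash equilibrium everyone contributes 20. Group total payoff = 2.2 × 3.37 × 140 = 1037.96.

1037.96 dollars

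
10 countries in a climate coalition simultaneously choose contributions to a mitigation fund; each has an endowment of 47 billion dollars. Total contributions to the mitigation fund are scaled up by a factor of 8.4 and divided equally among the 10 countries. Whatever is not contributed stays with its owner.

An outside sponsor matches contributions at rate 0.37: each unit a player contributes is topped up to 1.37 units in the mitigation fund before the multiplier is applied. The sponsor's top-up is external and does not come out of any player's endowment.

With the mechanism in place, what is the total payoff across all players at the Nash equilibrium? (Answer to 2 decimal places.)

5408.76 billion dollars

Under the mechanism each unit contributed yields 8.4 × 1.37 / 10 = 1.1508 back to its contributor per unit of net cost, which exceeds 1, making full contribution the dominant choice for everyone.
At the Nash equilibrium everyone contributes 47. Group total payoff = 8.4 × 1.37 × 470 = 5408.76.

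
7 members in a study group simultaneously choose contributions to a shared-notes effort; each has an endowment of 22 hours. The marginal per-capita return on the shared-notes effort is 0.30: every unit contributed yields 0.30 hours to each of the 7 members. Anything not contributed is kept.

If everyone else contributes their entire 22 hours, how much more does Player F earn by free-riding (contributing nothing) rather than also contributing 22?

15.40 hours

Switching from a contribution of 22 to 0 lets Player F keep an extra 22 hours, but lowers the shared-notes effort by 22, which costs Player F their own share of that drop: 0.30 × 22 = 6.60.
Net gain = 22 − 6.60 = 15.40. The private return per contributed unit (0.30) is below 1, so free-riding is indeed the best response regardless of what the others do.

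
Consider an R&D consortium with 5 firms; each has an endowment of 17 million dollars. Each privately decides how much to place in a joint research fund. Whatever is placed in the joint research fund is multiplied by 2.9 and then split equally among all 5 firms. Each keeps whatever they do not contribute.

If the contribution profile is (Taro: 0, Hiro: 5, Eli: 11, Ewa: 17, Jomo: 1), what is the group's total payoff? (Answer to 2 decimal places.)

Total contributed: 0 + 5 + 11 + 17 + 1 = 34; total kept: 5 × 17 − 34 = 51.
The joint research fund pays out 2.9 × 34 = 98.60 in aggregate.
Group total = 51 + 98.60 = 149.60.

149.60 million dollars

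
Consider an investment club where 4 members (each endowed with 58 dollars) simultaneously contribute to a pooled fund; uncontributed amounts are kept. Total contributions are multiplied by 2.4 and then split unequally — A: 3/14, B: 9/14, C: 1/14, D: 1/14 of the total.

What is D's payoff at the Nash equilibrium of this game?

For player j, contributing a unit is worthwhile iff 2.4 × (j's share) ≥ 1, i.e. iff j's share is at least 0.4167.
Only B (9/14) clears that bar, contributing 58; the remaining 3 contribute 0. Total contributed: 58.
D keeps 58 and receives 2.4 × 58 × 1/14 = 9.94 from the pooled fund, for a payoff of 67.94.

67.94 dollars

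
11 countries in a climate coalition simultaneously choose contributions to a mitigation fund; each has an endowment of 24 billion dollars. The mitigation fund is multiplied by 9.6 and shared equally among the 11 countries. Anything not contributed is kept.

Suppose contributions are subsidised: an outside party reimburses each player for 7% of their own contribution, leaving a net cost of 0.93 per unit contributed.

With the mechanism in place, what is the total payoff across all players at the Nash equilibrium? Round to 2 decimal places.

264.00 billion dollars

The effective private return is (9.6/11) / 0.93 = 0.9384, which is still under 1, so the mechanism doesn't change anyone's dominant strategy: zero contribution.
Everyone keeps their endowment and the group total is 11 × 24 = 264.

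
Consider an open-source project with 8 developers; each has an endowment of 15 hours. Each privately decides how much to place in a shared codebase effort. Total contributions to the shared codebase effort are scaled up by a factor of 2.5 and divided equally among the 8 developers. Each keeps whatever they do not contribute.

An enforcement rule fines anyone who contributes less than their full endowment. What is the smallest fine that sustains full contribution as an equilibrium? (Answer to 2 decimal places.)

Given the others contribute fully, the best deviation is to contribute 0 (any partial contribution still incurs the fine and gives up units whose private return 0.3125 is below 1).
Deviating from 15 to 0 saves 15 hours but forfeits the deviator's share of the drop in the shared codebase effort: 2.5/8 × 15 = 4.69.
So the deviation gain is 15 − 4.69 = 10.31, and the fine must be at least 10.31 hours to wipe it out.

10.31 hours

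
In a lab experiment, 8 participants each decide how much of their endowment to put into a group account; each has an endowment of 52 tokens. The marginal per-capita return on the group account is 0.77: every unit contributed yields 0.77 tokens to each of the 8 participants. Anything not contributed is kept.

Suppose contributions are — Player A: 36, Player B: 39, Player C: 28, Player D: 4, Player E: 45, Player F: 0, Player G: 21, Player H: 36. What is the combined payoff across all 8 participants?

Total contributed: 36 + 39 + 28 + 4 + 45 + 0 + 21 + 36 = 209; total kept: 8 × 52 − 209 = 207.
The group account pays out 0.77 × 8 × 209 = 1287.44 in aggregate.
Group total = 207 + 1287.44 = 1494.44.

1494.44 tokens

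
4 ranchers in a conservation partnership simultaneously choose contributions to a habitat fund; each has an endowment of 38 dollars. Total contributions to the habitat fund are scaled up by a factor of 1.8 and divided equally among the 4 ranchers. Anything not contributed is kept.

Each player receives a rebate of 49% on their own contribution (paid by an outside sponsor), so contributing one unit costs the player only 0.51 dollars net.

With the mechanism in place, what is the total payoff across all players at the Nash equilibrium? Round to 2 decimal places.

152.00 dollars

With the mechanism, a contributed unit returns (1.8/4) / 0.51 = 0.8824 per unit of net cost — still below 1 — so contributing 0 remains dominant for every player.
At the Nash equilibrium no one contributes; group total payoff = 4 × 38 = 152.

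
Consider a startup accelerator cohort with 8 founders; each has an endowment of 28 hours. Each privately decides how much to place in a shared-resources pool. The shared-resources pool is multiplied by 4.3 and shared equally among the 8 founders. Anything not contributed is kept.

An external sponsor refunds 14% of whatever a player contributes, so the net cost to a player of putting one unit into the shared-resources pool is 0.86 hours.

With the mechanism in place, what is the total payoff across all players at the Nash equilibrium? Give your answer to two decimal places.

224.00 hours

The effective private return is (4.3/8) / 0.86 = 0.6250, which is still under 1, so the mechanism doesn't change anyone's dominant strategy: zero contribution.
At the Nash equilibrium no one contributes; group total payoff = 8 × 28 = 224.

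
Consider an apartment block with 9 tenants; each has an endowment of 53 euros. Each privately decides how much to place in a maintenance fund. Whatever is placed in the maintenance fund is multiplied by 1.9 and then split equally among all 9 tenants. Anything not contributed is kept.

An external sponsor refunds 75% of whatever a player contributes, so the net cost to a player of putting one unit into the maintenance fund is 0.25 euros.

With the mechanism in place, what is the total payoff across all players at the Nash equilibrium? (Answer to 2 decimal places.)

With the mechanism, a contributed unit returns (1.9/9) / 0.25 = 0.8444 per unit of net cost — still below 1 — so contributing 0 remains dominant for every player.
Everyone keeps their endowment and the group total is 9 × 53 = 477.

477.00 euros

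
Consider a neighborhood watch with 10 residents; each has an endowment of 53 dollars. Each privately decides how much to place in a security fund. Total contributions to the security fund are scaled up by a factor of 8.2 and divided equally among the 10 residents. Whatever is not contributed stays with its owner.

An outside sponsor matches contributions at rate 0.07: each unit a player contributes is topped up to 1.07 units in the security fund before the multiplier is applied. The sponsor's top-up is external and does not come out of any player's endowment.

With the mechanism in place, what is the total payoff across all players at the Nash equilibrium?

Even with the mechanism, each unit contributed returns only 8.2 × 1.07 / 10 = 0.8774 per unit of net cost, so contributing nothing is still dominant.
At the Nash equilibrium no one contributes; group total payoff = 10 × 53 = 530.

530.00 dollars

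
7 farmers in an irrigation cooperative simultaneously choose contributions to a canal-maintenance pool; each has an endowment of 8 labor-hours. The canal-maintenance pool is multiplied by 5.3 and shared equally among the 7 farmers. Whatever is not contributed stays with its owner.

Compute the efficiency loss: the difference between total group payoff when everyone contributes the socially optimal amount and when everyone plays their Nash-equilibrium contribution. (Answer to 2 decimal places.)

Each contributed unit returns 5.3/7 = 0.7571 to its contributor — below 1 — so contributing 0 is dominant for every player. At the Nash equilibrium everyone keeps their 8, and the group total is 7 × 8 = 56.
Each contributed unit returns 5.300 to the group as a whole (0.7571 to each of 7 players), which exceeds 1, so the social optimum is full contribution: group total = 5.300 × 56 = 296.80.
Efficiency loss = 296.80 − 56 = 240.80.

240.80 labor-hours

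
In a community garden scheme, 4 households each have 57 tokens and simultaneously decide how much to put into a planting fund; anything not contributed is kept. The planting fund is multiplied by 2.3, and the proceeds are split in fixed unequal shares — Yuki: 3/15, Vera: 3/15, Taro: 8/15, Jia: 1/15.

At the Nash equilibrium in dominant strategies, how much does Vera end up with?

Each unit j contributes comes back to j as 2.3 × (j's share), so j prefers to contribute only if that share exceeds 1/2.3 = 0.4348; otherwise keeping the unit dominates.
Only Taro (8/15) clears that bar, contributing 57; the remaining 3 contribute 0. Total contributed: 57.
Vera keeps 57 and receives 2.3 × 57 × 3/15 = 26.22 from the planting fund, for a payoff of 83.22.

83.22 tokens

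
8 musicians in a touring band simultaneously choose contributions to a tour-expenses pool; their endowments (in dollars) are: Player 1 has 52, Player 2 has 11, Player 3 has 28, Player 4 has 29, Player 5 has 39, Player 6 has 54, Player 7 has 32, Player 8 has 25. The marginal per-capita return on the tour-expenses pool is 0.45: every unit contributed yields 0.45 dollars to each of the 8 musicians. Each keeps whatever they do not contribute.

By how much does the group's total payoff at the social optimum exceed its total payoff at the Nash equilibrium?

The private return per contributed unit is 0.45 < 1 for everyone, so the Nash equilibrium is zero contribution and the group total is Σ E_j = 52 + 11 + 28 + 29 + 39 + 54 + 32 + 25 = 270.
Each contributed unit returns 3.600 to the group, so the social optimum is full contribution by everyone: group total = 3.600 × 270 = 972.00.
Efficiency loss = (3.600 − 1) × 270 = 702.00.

702.00 dollars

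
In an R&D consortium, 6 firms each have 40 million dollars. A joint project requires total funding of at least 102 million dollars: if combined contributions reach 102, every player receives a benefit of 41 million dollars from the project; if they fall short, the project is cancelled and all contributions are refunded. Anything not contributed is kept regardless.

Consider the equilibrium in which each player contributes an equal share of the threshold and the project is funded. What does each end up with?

Equal share of the threshold: 102/6 = 17.
At this profile no one gains by cutting their contribution: any cut drops the total below 102, the project is cancelled, contributions are refunded, and the deviator ends with 40, which is less than 40 − 17 + 41 = 64. Contributing more than 17 just wastes the excess. So contributing exactly 17 is a best response.
Each player's payoff: 40 − 17 + 41 = 64.

64 million dollars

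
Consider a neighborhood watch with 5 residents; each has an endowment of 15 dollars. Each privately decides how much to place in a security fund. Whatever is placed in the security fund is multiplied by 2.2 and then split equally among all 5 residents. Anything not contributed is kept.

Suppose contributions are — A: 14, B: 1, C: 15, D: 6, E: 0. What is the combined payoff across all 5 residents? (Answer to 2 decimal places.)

Total contributed: 14 + 1 + 15 + 6 + 0 = 36; total kept: 5 × 15 − 36 = 39.
The security fund pays out 2.2 × 36 = 79.20 in aggregate.
Group total = 39 + 79.20 = 118.20.

118.20 dollars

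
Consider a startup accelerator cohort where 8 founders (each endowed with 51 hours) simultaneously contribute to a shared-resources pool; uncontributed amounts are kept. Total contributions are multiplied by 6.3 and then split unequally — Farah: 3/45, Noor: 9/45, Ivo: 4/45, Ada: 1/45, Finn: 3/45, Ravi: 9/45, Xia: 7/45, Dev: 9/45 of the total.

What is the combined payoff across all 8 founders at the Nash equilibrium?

Player j's private return per contributed unit is 6.3 × (j's share). Contributing is weakly dominant for j when that share is at least 1/6.3 = 0.1587, and contributing 0 is dominant otherwise.
The shares above 0.1587 belong to Noor, Ravi and Dev, contributing 51 each; the remaining 5 contribute 0. Total contributed: 153.
The shared-resources pool pays out 6.3 × 153 = 963.90 in total (split across the unequal shares, but the aggregate is all that matters for the group sum).
The 5 free-riders keep 51 each, adding 255. Group total = 255 + 963.90 = 1218.90.

1218.90 hours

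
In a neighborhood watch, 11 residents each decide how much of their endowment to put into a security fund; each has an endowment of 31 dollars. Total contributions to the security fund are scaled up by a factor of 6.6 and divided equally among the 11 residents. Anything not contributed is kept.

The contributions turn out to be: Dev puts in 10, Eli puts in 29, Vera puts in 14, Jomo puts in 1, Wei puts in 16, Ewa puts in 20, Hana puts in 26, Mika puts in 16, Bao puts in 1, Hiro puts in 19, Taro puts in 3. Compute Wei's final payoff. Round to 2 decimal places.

108.00 dollars

Total contributed: 10 + 29 + 14 + 1 + 16 + 20 + 26 + 16 + 1 + 19 + 3 = 155.
Each receives 6.6 × 155 / 11 = 93.00 from the security fund.
Wei keeps 31 − 16 = 15, so Wei's payoff is 15 + 93.00 = 108.00.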